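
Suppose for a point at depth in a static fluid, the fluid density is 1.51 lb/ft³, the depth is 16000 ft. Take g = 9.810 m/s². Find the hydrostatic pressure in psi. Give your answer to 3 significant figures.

Directly: P = ρgh.
ρ = 1.51 lb/ft³ = 24.19 kg/m³; h = 16000 ft = 4877 m; g = 9.810 m/s².
P = 1.157×10^6 Pa  (the unit combination reduces to kg/(m·s²) = Pa)
1.157×10^6 Pa × (1 psi / 6895 Pa) = 167.8 psi

168 psi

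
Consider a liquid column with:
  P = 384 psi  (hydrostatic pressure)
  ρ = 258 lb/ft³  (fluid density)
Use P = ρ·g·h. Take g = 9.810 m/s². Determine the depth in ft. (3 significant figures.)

214 ft

Rearranging: h = P/(ρ·g).
P = 384 psi = 2.648×10^6 Pa; ρ = 258 lb/ft³ = 4133 kg/m³; g = 9.810 m/s².
h = 65.30 m
65.30 m × (1 ft / 0.3048 m) = 214.3 ft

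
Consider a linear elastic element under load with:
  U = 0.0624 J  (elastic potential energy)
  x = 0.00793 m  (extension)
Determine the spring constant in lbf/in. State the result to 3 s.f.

11.3 lbf/in

Solving U = ½k·x² for k: k = 2U/x².
U = 0.0624 J; x = 0.00793 m.
k = 1985 N/m
1985 N/m × (1 lbf/in / 175.1 N/m) = 11.33 lbf/in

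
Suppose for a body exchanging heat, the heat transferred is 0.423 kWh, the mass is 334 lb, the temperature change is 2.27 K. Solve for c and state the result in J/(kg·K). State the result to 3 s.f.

Rearranging: c = Q/(m·ΔT).
Q = 0.423 kWh = 1.523×10^6 J; m = 334 lb = 151.5 kg; ΔT = 2.27 K.
c = 4428 J/(kg·K)

4430 J/(kg·K)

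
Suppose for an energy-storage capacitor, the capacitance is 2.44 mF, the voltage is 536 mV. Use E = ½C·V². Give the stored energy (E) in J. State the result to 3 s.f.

3.51×10^-4 J

E is given directly by: E = ½CV².
C = 2.44 mF = 0.002440 F; V = 536 mV = 0.5360 V.
E = 3.505×10^-4 J  (the unit combination reduces to kg·m²/s² = J)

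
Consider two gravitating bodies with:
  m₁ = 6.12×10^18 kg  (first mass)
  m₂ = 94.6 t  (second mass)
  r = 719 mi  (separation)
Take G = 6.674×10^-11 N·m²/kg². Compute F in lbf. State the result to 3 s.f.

6.49 lbf

From Newton's law of gravitation: F = Gm₁m₂/r².
m₁ = 6.12×10^18 kg; m₂ = 94.6 t = 94600 kg; r = 719 mi = 1.157×10^6 m; G = 6.674×10^-11 N·m²/kg².
F = 28.86 N  (the unit combination reduces to kg·m/s² = N)
28.86 N × (1 lbf / 4.448 N) = 6.488 lbf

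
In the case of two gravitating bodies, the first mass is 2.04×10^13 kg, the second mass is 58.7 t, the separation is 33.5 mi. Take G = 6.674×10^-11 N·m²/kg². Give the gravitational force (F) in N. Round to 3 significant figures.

Directly: F = Gm₁m₂/r².
m₁ = 2.04×10^13 kg; m₂ = 58.7 t = 58700 kg; r = 33.5 mi = 53913 m; G = 6.674×10^-11 N·m²/kg².
F = 0.02750 N  (the unit combination reduces to kg·m/s² = N)

0.0275 N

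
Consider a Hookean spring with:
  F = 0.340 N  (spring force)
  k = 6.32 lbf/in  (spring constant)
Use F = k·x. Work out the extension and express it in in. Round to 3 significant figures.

Solving F = k·x for x: x = F/k.
F = 0.340 N; k = 6.32 lbf/in = 1107 N/m.
x = 3.072×10^-4 m
3.072×10^-4 m × (1 in / 0.02540 m) = 0.01209 in

0.0121 in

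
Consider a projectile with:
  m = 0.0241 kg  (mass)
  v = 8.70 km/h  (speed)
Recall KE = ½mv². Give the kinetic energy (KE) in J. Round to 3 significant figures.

0.0704 J

Directly: KE = ½mv².
m = 0.0241 kg; v = 8.70 km/h = 2.417 m/s.
KE = 0.07038 J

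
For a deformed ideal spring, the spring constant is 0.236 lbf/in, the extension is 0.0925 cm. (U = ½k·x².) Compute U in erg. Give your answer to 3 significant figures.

177 erg

U is given directly by: U = ½kx².
k = 0.236 lbf/in = 41.33 N/m; x = 0.0925 cm = 9.250×10^-4 m.
U = 1.768×10^-5 J
1.768×10^-5 J × (1 erg / 1.000×10^-7 J) = 176.8 erg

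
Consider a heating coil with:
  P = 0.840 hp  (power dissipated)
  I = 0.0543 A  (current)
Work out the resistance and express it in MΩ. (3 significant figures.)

Solving P = I²R for R: R = P/I².
P = 0.840 hp = 626.4 W; I = 0.0543 A.
R = 2.124×10^5 Ω
2.124×10^5 Ω × (1 MΩ / 1.000×10^6 Ω) = 0.2124 MΩ

0.212 MΩ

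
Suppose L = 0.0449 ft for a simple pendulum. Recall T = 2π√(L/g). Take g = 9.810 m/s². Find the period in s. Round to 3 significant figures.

0.235 s

Directly: T = 2π√(L/g).
L = 0.0449 ft = 0.01369 m; g = 9.810 m/s².
T = 0.2347 s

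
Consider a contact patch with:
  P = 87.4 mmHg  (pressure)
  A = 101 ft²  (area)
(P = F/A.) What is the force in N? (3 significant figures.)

Solving P = F/A for F: F = P·A.
P = 87.4 mmHg = 11652 Pa; A = 101 ft² = 9.383 m².
F = 1.093×10^5 N  (the unit combination reduces to kg·m/s² = N)

1.09×10^5 N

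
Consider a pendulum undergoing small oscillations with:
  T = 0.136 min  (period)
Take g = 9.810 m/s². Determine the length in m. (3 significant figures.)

Rearranging: L = g·(T/2π)².
T = 0.136 min = 8.160 s; g = 9.810 m/s².
L = 16.55 m

16.5 m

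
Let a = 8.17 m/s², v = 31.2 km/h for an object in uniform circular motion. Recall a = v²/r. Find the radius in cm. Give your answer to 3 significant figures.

Solving a = v²/r for r: r = v²/a.
a = 8.17 m/s²; v = 31.2 km/h = 8.667 m/s.
r = 9.194 m
9.194 m × (1 cm / 0.01000 m) = 919.4 cm

919 cm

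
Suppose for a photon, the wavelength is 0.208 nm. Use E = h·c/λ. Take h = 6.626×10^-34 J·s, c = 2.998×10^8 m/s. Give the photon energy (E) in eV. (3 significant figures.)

Directly: E = hc/λ.
λ = 0.208 nm = 2.080×10^-10 m; h = 6.626×10^-34 J·s; c = 2.998×10^8 m/s.
E = 9.550×10^-16 J
9.550×10^-16 J × (1 eV / 1.602×10^-19 J) = 5961 eV

5960 eV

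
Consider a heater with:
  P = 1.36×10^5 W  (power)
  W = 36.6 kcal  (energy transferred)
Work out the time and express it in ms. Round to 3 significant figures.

1130 ms

Solving P = W/t for t: t = W/P.
P = 1.36×10^5 W; W = 36.6 kcal = 1.531×10^5 J.
t = 1.126 s
1.126 s × (1 ms / 0.001000 s) = 1126 ms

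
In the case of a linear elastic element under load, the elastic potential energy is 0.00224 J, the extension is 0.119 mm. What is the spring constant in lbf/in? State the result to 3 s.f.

Solving U = ½k·x² for k: k = 2U/x².
U = 0.00224 J; x = 0.119 mm = 1.190×10^-4 m.
k = 3.164×10^5 N/m
3.164×10^5 N/m × (1 lbf/in / 175.1 N/m) = 1806 lbf/in

1810 lbf/in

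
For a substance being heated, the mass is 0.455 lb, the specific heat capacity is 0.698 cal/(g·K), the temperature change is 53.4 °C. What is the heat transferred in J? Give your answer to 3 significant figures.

Directly: Q = mcΔT.
m = 0.455 lb = 0.2064 kg; c = 0.698 cal/(g·K) = 2920 J/(kg·K); ΔT = 53.4 °C = 53.40 K.
Q = 32186 J

32200 J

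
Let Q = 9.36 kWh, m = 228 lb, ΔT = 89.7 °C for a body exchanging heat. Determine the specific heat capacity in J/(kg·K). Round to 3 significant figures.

Solving Q = m·c·ΔT for c: c = Q/(m·ΔT).
Q = 9.36 kWh = 3.370×10^7 J; m = 228 lb = 103.4 kg; ΔT = 89.7 °C = 89.70 K.
c = 3632 J/(kg·K)

3630 J/(kg·K)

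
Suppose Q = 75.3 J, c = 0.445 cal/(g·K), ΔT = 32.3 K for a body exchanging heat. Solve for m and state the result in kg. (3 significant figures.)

Solving Q = m·c·ΔT for m: m = Q/(c·ΔT).
Q = 75.3 J; c = 0.445 cal/(g·K) = 1862 J/(kg·K); ΔT = 32.3 K.
m = 0.001252 kg

0.00125 kg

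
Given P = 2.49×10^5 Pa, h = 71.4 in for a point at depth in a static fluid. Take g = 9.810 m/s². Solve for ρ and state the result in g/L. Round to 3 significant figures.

Solving P = ρ·g·h for ρ: ρ = P/(g·h).
P = 2.49×10^5 Pa; h = 71.4 in = 1.814 m; g = 9.810 m/s².
ρ = 13996 kg/m³
Since 1 g/L = 1 kg/m³, 13996 g/L.

14000 g/L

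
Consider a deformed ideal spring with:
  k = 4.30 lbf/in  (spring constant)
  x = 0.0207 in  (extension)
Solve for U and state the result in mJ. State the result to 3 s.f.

0.104 mJ

U is given directly by: U = ½kx².
k = 4.30 lbf/in = 753.0 N/m; x = 0.0207 in = 5.258×10^-4 m.
U = 1.041×10^-4 J
1.041×10^-4 J × (1 mJ / 0.001000 J) = 0.1041 mJ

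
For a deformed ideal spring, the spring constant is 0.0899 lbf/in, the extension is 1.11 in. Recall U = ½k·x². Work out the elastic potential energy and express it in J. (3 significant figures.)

0.00626 J

Directly: U = ½kx².
k = 0.0899 lbf/in = 15.74 N/m; x = 1.11 in = 0.02819 m.
U = 0.006257 J  (the unit combination reduces to kg·m²/s² = J)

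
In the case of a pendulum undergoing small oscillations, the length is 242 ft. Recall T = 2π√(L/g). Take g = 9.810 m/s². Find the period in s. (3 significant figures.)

Directly: T = 2π√(L/g).
L = 242 ft = 73.76 m; g = 9.810 m/s².
T = 17.23 s

17.2 s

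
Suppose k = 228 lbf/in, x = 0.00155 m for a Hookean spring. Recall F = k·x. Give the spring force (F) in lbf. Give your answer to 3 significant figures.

13.9 lbf

Directly: F = kx.
k = 228 lbf/in = 39929 N/m; x = 0.00155 m.
F = 61.89 N
61.89 N × (1 lbf / 4.448 N) = 13.91 lbf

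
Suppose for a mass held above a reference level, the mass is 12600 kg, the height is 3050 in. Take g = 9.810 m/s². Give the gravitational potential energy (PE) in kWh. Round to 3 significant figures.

Directly: PE = mgh.
m = 12600 kg; h = 3050 in = 77.47 m; g = 9.810 m/s².
PE = 9.576×10^6 J
9.576×10^6 J × (1 kWh / 3.600×10^6 J) = 2.660 kWh

2.66 kWh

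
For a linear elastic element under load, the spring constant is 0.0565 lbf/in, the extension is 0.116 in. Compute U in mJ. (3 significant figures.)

0.0429 mJ

Directly: U = ½kx².
k = 0.0565 lbf/in = 9.895 N/m; x = 0.116 in = 0.002946 m.
U = 4.295×10^-5 J
4.295×10^-5 J × (1 mJ / 0.001000 J) = 0.04295 mJ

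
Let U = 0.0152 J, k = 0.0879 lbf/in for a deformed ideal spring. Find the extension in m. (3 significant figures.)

Rearranging U = ½k·x² for x: x = √(2U/k).
U = 0.0152 J; k = 0.0879 lbf/in = 15.39 N/m.
x = 0.04444 m

0.0444 m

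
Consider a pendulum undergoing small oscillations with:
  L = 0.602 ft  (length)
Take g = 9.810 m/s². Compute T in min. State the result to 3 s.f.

Directly: T = 2π√(L/g).
L = 0.602 ft = 0.1835 m; g = 9.810 m/s².
T = 0.8593 s
0.8593 s × (1 min / 60.00 s) = 0.01432 min

0.0143 min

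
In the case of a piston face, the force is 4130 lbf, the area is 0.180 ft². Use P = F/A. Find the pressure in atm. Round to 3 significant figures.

10.8 atm

P is given directly by: P = F/A.
F = 4130 lbf = 18371 N; A = 0.180 ft² = 0.01672 m².
P = 1.099×10^6 Pa
1.099×10^6 Pa × (1 atm / 1.013×10^5 Pa) = 10.84 atm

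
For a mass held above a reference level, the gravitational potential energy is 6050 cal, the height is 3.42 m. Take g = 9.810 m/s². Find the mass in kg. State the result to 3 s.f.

754 kg

Solving PE = m·g·h for m: m = PE/(g·h).
PE = 6050 cal = 25313 J; h = 3.42 m; g = 9.810 m/s².
m = 754.5 kg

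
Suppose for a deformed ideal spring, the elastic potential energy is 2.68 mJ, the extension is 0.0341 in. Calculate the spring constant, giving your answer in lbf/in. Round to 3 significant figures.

40.8 lbf/in

Solving U = ½k·x² for k: k = 2U/x².
U = 2.68 mJ = 0.002680 J; x = 0.0341 in = 8.661×10^-4 m.
k = 7145 N/m
7145 N/m × (1 lbf/in / 175.1 N/m) = 40.80 lbf/in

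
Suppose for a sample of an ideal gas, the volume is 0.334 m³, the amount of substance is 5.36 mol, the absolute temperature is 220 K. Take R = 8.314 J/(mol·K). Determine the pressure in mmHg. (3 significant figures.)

220 mmHg

From the ideal-gas law: P = nRT/V.
V = 0.334 m³; n = 5.36 mol; T = 220 K; R = 8.314 J/(mol·K).
P = 29353 Pa
29353 Pa × (1 mmHg / 133.3 Pa) = 220.2 mmHg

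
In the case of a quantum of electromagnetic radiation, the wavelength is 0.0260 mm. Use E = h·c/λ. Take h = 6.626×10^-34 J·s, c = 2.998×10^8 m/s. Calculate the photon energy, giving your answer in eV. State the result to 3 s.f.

Directly: E = hc/λ.
λ = 0.0260 mm = 2.600×10^-5 m; h = 6.626×10^-34 J·s; c = 2.998×10^8 m/s.
E = 7.640×10^-21 J
7.640×10^-21 J × (1 eV / 1.602×10^-19 J) = 0.04769 eV

0.0477 eV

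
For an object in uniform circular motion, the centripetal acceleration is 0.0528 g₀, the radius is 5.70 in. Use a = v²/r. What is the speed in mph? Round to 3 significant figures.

0.612 mph

Solving a = v²/r for v: v = √(a·r).
a = 0.0528 g₀ = 0.5178 m/s²; r = 5.70 in = 0.1448 m.
v = 0.2738 m/s
0.2738 m/s × (1 mph / 0.4470 m/s) = 0.6125 mph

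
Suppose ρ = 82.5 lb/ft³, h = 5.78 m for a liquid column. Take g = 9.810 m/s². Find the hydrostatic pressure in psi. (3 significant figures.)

Directly: P = ρgh.
ρ = 82.5 lb/ft³ = 1322 kg/m³; h = 5.78 m; g = 9.810 m/s².
P = 74933 Pa  (the unit combination reduces to kg/(m·s²) = Pa)
74933 Pa × (1 psi / 6895 Pa) = 10.87 psi

10.9 psi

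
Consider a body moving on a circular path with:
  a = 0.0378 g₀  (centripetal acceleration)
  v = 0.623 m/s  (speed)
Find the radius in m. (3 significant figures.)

1.05 m

Rearranging a = v²/r for r: r = v²/a.
a = 0.0378 g₀ = 0.3707 m/s²; v = 0.623 m/s.
r = 1.047 m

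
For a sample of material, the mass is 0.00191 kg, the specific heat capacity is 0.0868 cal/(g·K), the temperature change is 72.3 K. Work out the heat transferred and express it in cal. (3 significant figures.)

12.0 cal

Directly: Q = mcΔT.
m = 0.00191 kg; c = 0.0868 cal/(g·K) = 363.2 J/(kg·K); ΔT = 72.3 K.
Q = 50.15 J
50.15 J × (1 cal / 4.184 J) = 11.99 cal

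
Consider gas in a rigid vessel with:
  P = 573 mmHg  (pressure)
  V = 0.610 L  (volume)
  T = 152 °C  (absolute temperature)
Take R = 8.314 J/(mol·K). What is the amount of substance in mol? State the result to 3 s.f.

0.0132 mol

From the ideal-gas law: n = PV/(RT).
P = 573 mmHg = 76394 Pa; V = 0.610 L = 6.100×10^-4 m³; T = 152 °C = 425.1 K; R = 8.314 J/(mol·K).
n = 0.01318 mol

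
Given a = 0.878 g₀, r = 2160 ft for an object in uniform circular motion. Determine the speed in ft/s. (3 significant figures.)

247 ft/s

Rearranging a = v²/r for v: v = √(a·r).
a = 0.878 g₀ = 8.610 m/s²; r = 2160 ft = 658.4 m.
v = 75.29 m/s
75.29 m/s × (1 ft/s / 0.3048 m/s) = 247.0 ft/s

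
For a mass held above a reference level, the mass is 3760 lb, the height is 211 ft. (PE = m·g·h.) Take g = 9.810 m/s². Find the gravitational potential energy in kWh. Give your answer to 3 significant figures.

0.299 kWh

PE is given directly by: PE = mgh.
m = 3760 lb = 1706 kg; h = 211 ft = 64.31 m; g = 9.810 m/s².
PE = 1.076×10^6 J  (the unit combination reduces to kg·m²/s² = J)
1.076×10^6 J × (1 kWh / 3.600×10^6 J) = 0.2989 kWh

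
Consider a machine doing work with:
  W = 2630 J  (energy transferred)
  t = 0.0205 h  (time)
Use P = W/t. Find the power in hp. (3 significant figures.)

0.0478 hp

P is given directly by: P = W/t.
W = 2630 J; t = 0.0205 h = 73.80 s.
P = 35.64 W
35.64 W × (1 hp / 745.7 W) = 0.04779 hp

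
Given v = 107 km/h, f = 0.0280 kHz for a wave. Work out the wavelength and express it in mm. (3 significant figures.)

1060 mm

Solving v = f·λ for λ: λ = v/f.
v = 107 km/h = 29.72 m/s; f = 0.0280 kHz = 28.00 Hz.
λ = 1.062 m
1.062 m × (1 mm / 0.001000 m) = 1062 mm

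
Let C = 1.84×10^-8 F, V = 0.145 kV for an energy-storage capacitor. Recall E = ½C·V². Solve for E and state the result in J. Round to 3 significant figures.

E is given directly by: E = ½CV².
C = 1.84×10^-8 F; V = 0.145 kV = 145.0 V.
E = 1.934×10^-4 J

1.93×10^-4 J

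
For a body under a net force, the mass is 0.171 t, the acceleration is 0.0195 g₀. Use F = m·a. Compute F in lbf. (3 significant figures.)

F is given directly by: F = m·a.
m = 0.171 t = 171.0 kg; a = 0.0195 g₀ = 0.1912 m/s².
F = 32.70 N  (the unit combination reduces to kg·m/s² = N)
32.70 N × (1 lbf / 4.448 N) = 7.351 lbf

7.35 lbf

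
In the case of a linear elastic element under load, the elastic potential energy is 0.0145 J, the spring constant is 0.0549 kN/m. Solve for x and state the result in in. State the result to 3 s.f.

0.905 in

Rearranging U = ½k·x² for x: x = √(2U/k).
U = 0.0145 J; k = 0.0549 kN/m = 54.90 N/m.
x = 0.02298 m
0.02298 m × (1 in / 0.02540 m) = 0.9049 in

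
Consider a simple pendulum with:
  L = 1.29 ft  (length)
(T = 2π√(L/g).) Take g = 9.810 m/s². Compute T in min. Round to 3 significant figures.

0.0210 min

T is given directly by: T = 2π√(L/g).
L = 1.29 ft = 0.3932 m; g = 9.810 m/s².
T = 1.258 s
1.258 s × (1 min / 60.00 s) = 0.02097 min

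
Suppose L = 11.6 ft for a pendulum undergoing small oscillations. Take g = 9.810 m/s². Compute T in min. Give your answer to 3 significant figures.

Directly: T = 2π√(L/g).
L = 11.6 ft = 3.536 m; g = 9.810 m/s².
T = 3.772 s
3.772 s × (1 min / 60.00 s) = 0.06287 min

0.0629 min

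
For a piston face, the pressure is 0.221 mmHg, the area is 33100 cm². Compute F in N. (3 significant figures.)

97.5 N

Rearranging: F = P·A.
P = 0.221 mmHg = 29.46 Pa; A = 33100 cm² = 3.310 m².
F = 97.53 N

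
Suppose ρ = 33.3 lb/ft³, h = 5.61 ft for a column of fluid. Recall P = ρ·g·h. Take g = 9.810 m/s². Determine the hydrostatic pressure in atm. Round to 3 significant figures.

0.0883 atm

P is given directly by: P = ρgh.
ρ = 33.3 lb/ft³ = 533.4 kg/m³; h = 5.61 ft = 1.710 m; g = 9.810 m/s².
P = 8948 Pa  (the unit combination reduces to kg/(m·s²) = Pa)
8948 Pa × (1 atm / 1.013×10^5 Pa) = 0.08831 atm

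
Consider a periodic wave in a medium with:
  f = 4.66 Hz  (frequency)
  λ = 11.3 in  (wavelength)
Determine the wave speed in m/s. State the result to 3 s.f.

v is given directly by: v = fλ.
f = 4.66 Hz; λ = 11.3 in = 0.2870 m.
v = 1.338 m/s

1.34 m/s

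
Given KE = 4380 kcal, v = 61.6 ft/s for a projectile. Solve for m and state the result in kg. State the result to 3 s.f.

1.04×10^5 kg

Solving KE = ½mv² for m: m = 2·KE/v².
KE = 4380 kcal = 1.833×10^7 J; v = 61.6 ft/s = 18.78 m/s.
m = 1.040×10^5 kg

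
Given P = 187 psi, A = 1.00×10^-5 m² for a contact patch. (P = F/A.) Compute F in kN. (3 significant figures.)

Solving P = F/A for F: F = P·A.
P = 187 psi = 1.289×10^6 Pa; A = 1.00×10^-5 m².
F = 12.89 N  (the unit combination reduces to kg·m/s² = N)
12.89 N × (1 kN / 1000 N) = 0.01289 kN

0.0129 kN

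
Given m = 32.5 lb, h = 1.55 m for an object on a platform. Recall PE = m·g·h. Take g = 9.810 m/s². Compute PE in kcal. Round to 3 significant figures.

0.0536 kcal

PE is given directly by: PE = mgh.
m = 32.5 lb = 14.74 kg; h = 1.55 m; g = 9.810 m/s².
PE = 224.2 J  (the unit combination reduces to kg·m²/s² = J)
224.2 J × (1 kcal / 4184 J) = 0.05357 kcal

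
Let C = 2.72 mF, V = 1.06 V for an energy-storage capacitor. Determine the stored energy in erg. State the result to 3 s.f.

15300 erg

E is given directly by: E = ½CV².
C = 2.72 mF = 0.002720 F; V = 1.06 V.
E = 0.001528 J
0.001528 J × (1 erg / 1.000×10^-7 J) = 15281 erg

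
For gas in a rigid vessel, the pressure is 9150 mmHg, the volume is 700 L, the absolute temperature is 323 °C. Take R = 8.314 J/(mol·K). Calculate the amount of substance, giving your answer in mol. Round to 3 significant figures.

172 mol

Solving PV = nRT for n: n = PV/(RT).
P = 9150 mmHg = 1.220×10^6 Pa; V = 700 L = 0.7000 m³; T = 323 °C = 596.1 K; R = 8.314 J/(mol·K).
n = 172.3 mol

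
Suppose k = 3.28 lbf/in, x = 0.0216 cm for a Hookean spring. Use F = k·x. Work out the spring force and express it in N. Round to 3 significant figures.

0.124 N

From Hooke's law: F = kx.
k = 3.28 lbf/in = 574.4 N/m; x = 0.0216 cm = 2.160×10^-4 m.
F = 0.1241 N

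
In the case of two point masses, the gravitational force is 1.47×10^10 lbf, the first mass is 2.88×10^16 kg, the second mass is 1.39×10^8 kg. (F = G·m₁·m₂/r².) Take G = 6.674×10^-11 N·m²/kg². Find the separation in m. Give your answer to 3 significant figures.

63.9 m

Rearranging: r = √(G·m₁m₂/F).
F = 1.47×10^10 lbf = 6.539×10^10 N; m₁ = 2.88×10^16 kg; m₂ = 1.39×10^8 kg; G = 6.674×10^-11 N·m²/kg².
r = 63.92 m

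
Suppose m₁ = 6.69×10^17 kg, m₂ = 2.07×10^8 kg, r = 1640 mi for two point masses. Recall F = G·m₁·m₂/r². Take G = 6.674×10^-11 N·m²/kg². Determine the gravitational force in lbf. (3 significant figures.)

298 lbf

Directly: F = Gm₁m₂/r².
m₁ = 6.69×10^17 kg; m₂ = 2.07×10^8 kg; r = 1640 mi = 2.639×10^6 m; G = 6.674×10^-11 N·m²/kg².
F = 1327 N
1327 N × (1 lbf / 4.448 N) = 298.3 lbf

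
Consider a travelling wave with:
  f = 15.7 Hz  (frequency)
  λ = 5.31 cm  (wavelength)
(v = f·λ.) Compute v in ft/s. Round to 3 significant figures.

Directly: v = fλ.
f = 15.7 Hz; λ = 5.31 cm = 0.05310 m.
v = 0.8337 m/s
0.8337 m/s × (1 ft/s / 0.3048 m/s) = 2.735 ft/s

2.74 ft/s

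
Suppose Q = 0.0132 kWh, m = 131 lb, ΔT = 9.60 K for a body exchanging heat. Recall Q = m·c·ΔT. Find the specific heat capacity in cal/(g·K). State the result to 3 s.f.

0.0199 cal/(g·K)

Solving Q = m·c·ΔT for c: c = Q/(m·ΔT).
Q = 0.0132 kWh = 47520 J; m = 131 lb = 59.42 kg; ΔT = 9.60 K.
c = 83.30 J/(kg·K)
83.30 J/(kg·K) × (1 cal/(g·K) / 4184 J/(kg·K)) = 0.01991 cal/(g·K)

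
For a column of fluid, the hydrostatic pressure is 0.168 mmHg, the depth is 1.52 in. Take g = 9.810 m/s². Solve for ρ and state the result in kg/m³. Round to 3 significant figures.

Solving P = ρ·g·h for ρ: ρ = P/(g·h).
P = 0.168 mmHg = 22.40 Pa; h = 1.52 in = 0.03861 m; g = 9.810 m/s².
ρ = 59.14 kg/m³

59.1 kg/m³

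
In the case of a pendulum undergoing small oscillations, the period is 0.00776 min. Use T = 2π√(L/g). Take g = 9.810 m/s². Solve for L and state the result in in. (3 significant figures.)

2.12 in

Rearranging: L = g·(T/2π)².
T = 0.00776 min = 0.4656 s; g = 9.810 m/s².
L = 0.05387 m
0.05387 m × (1 in / 0.02540 m) = 2.121 in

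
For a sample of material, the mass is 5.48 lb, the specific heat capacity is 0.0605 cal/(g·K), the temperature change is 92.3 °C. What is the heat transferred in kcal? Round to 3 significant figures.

Q is given directly by: Q = mcΔT.
m = 5.48 lb = 2.486 kg; c = 0.0605 cal/(g·K) = 253.1 J/(kg·K); ΔT = 92.3 °C = 92.30 K.
Q = 58076 J  (the unit combination reduces to kg·m²/s² = J)
58076 J × (1 kcal / 4184 J) = 13.88 kcal

13.9 kcal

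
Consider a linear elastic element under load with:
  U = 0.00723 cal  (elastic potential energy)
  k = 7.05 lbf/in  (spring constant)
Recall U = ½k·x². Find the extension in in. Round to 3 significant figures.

Solving U = ½k·x² for x: x = √(2U/k).
U = 0.00723 cal = 0.03025 J; k = 7.05 lbf/in = 1235 N/m.
x = 0.007000 m
0.007000 m × (1 in / 0.02540 m) = 0.2756 in

0.276 in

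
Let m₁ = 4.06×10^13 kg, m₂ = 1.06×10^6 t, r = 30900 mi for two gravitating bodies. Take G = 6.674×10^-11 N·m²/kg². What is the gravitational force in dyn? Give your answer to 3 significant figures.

116 dyn

From Newton's law of gravitation: F = Gm₁m₂/r².
m₁ = 4.06×10^13 kg; m₂ = 1.06×10^6 t = 1.060×10^9 kg; r = 30900 mi = 4.973×10^7 m; G = 6.674×10^-11 N·m²/kg².
F = 0.001161 N  (the unit combination reduces to kg·m/s² = N)
0.001161 N × (1 dyn / 1.000×10^-5 N) = 116.1 dyn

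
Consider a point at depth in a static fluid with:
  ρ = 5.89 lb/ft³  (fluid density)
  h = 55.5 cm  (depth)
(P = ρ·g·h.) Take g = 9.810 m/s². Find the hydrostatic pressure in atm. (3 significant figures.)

Directly: P = ρgh.
ρ = 5.89 lb/ft³ = 94.35 kg/m³; h = 55.5 cm = 0.5550 m; g = 9.810 m/s².
P = 513.7 Pa
513.7 Pa × (1 atm / 1.013×10^5 Pa) = 0.005070 atm

0.00507 atm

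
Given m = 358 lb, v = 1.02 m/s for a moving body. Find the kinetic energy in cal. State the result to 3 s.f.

20.2 cal

Directly: KE = ½mv².
m = 358 lb = 162.4 kg; v = 1.02 m/s.
KE = 84.47 J  (the unit combination reduces to kg·m²/s² = J)
84.47 J × (1 cal / 4.184 J) = 20.19 cal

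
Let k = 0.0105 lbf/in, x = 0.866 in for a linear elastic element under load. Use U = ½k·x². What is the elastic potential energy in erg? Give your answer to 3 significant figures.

4450 erg

U is given directly by: U = ½kx².
k = 0.0105 lbf/in = 1.839 N/m; x = 0.866 in = 0.02200 m.
U = 4.449×10^-4 J
4.449×10^-4 J × (1 erg / 1.000×10^-7 J) = 4449 erg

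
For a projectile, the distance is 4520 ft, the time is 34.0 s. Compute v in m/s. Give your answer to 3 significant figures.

40.5 m/s

Directly: v = d/t.
d = 4520 ft = 1378 m; t = 34.0 s.
v = 40.52 m/s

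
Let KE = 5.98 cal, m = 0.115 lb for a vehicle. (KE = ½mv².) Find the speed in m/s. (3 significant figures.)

Rearranging: v = √(2·KE/m).
KE = 5.98 cal = 25.02 J; m = 0.115 lb = 0.05216 kg.
v = 30.97 m/s

31.0 m/s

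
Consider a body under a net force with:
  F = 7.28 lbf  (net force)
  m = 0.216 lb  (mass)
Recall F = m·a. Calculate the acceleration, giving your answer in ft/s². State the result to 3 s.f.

1080 ft/s²

From Newton's second law: a = F/m.
F = 7.28 lbf = 32.38 N; m = 0.216 lb = 0.09798 kg.
a = 330.5 m/s²
330.5 m/s² × (1 ft/s² / 0.3048 m/s²) = 1084 ft/s²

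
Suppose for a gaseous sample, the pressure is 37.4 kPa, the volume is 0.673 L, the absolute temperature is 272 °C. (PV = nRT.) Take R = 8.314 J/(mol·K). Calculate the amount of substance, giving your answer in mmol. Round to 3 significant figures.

5.55 mmol

Solving PV = nRT for n: n = PV/(RT).
P = 37.4 kPa = 37400 Pa; V = 0.673 L = 6.730×10^-4 m³; T = 272 °C = 545.1 K; R = 8.314 J/(mol·K).
n = 0.005553 mol
0.005553 mol × (1 mmol / 0.001000 mol) = 5.553 mmol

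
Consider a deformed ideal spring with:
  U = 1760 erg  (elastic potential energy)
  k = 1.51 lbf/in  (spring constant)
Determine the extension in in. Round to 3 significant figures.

0.0454 in

Rearranging U = ½k·x² for x: x = √(2U/k).
U = 1760 erg = 1.760×10^-4 J; k = 1.51 lbf/in = 264.4 N/m.
x = 0.001154 m
0.001154 m × (1 in / 0.02540 m) = 0.04542 in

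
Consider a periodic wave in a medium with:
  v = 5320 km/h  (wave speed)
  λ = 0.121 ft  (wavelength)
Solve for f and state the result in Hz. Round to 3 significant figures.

40100 Hz

Solving v = f·λ for f: f = v/λ.
v = 5320 km/h = 1478 m/s; λ = 0.121 ft = 0.03688 m.
f = 40069 Hz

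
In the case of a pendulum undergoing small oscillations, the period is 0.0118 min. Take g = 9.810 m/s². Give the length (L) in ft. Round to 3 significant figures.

0.409 ft

Solving T = 2π√(L/g) for L: L = g·(T/2π)².
T = 0.0118 min = 0.7080 s; g = 9.810 m/s².
L = 0.1246 m
0.1246 m × (1 ft / 0.3048 m) = 0.4087 ft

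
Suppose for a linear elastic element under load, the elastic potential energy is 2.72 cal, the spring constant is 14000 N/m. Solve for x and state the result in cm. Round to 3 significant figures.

Rearranging: x = √(2U/k).
U = 2.72 cal = 11.38 J; k = 14000 N/m.
x = 0.04032 m
0.04032 m × (1 cm / 0.01000 m) = 4.032 cm

4.03 cm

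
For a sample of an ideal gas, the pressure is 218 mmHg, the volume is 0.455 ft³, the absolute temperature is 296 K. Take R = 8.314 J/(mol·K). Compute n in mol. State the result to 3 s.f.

From the ideal-gas law: n = PV/(RT).
P = 218 mmHg = 29064 Pa; V = 0.455 ft³ = 0.01288 m³; T = 296 K; R = 8.314 J/(mol·K).
n = 0.1522 mol

0.152 mol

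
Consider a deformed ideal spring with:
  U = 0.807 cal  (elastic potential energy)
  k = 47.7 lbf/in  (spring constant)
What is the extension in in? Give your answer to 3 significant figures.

1.12 in

Rearranging U = ½k·x² for x: x = √(2U/k).
U = 0.807 cal = 3.376 J; k = 47.7 lbf/in = 8354 N/m.
x = 0.02843 m
0.02843 m × (1 in / 0.02540 m) = 1.119 in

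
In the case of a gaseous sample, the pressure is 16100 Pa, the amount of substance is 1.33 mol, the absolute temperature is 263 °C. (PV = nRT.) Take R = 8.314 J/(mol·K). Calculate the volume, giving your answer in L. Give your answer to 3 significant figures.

From the ideal-gas law: V = nRT/P.
P = 16100 Pa; n = 1.33 mol; T = 263 °C = 536.1 K; R = 8.314 J/(mol·K).
V = 0.3682 m³
0.3682 m³ × (1 L / 0.001000 m³) = 368.2 L

368 L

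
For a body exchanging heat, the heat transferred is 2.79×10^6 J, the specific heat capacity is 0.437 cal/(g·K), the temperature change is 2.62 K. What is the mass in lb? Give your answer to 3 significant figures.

Rearranging: m = Q/(c·ΔT).
Q = 2.79×10^6 J; c = 0.437 cal/(g·K) = 1828 J/(kg·K); ΔT = 2.62 K.
m = 582.4 kg
582.4 kg × (1 lb / 0.4536 kg) = 1284 lb

1280 lb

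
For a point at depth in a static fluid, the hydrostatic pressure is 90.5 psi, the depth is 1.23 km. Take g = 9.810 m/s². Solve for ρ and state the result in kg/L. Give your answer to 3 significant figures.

Rearranging: ρ = P/(g·h).
P = 90.5 psi = 6.240×10^5 Pa; h = 1.23 km = 1230 m; g = 9.810 m/s².
ρ = 51.71 kg/m³
51.71 kg/m³ × (1 kg/L / 1000 kg/m³) = 0.05171 kg/L

0.0517 kg/L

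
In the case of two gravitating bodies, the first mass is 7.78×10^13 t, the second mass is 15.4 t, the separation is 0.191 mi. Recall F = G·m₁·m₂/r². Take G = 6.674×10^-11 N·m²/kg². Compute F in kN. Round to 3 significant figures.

846 kN

From Newton's law of gravitation: F = Gm₁m₂/r².
m₁ = 7.78×10^13 t = 7.780×10^16 kg; m₂ = 15.4 t = 15400 kg; r = 0.191 mi = 307.4 m; G = 6.674×10^-11 N·m²/kg².
F = 8.463×10^5 N
8.463×10^5 N × (1 kN / 1000 N) = 846.3 kN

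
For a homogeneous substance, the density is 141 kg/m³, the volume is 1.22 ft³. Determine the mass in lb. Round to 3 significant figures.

10.7 lb

Rearranging: m = ρV.
ρ = 141 kg/m³; V = 1.22 ft³ = 0.03455 m³.
m = 4.871 kg
4.871 kg × (1 lb / 0.4536 kg) = 10.74 lb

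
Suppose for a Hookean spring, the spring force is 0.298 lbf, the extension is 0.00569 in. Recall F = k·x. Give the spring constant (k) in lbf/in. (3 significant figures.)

52.4 lbf/in

Rearranging F = k·x for k: k = F/x.
F = 0.298 lbf = 1.326 N; x = 0.00569 in = 1.445×10^-4 m.
k = 9172 N/m
9172 N/m × (1 lbf/in / 175.1 N/m) = 52.37 lbf/in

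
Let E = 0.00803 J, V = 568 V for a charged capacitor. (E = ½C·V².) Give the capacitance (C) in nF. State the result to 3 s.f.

49.8 nF

Rearranging: C = 2E/V².
E = 0.00803 J; V = 568 V.
C = 4.978×10^-8 F
4.978×10^-8 F × (1 nF / 1.000×10^-9 F) = 49.78 nF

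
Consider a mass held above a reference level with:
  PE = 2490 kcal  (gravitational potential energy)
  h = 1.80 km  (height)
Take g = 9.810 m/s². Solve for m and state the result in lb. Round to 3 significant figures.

1300 lb

Rearranging: m = PE/(g·h).
PE = 2490 kcal = 1.042×10^7 J; h = 1.80 km = 1800 m; g = 9.810 m/s².
m = 590.0 kg
590.0 kg × (1 lb / 0.4536 kg) = 1301 lb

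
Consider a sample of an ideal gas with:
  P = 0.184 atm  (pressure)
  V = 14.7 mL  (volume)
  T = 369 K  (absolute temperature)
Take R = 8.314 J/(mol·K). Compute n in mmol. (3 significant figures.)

Solving PV = nRT for n: n = PV/(RT).
P = 0.184 atm = 18644 Pa; V = 14.7 mL = 1.470×10^-5 m³; T = 369 K; R = 8.314 J/(mol·K).
n = 8.933×10^-5 mol
8.933×10^-5 mol × (1 mmol / 0.001000 mol) = 0.08933 mmol

0.0893 mmol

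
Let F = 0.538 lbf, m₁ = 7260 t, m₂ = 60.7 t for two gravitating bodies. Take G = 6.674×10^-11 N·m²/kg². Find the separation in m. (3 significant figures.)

From Newton's law of gravitation: r = √(G·m₁m₂/F).
F = 0.538 lbf = 2.393 N; m₁ = 7260 t = 7.260×10^6 kg; m₂ = 60.7 t = 60700 kg; G = 6.674×10^-11 N·m²/kg².
r = 3.506 m

3.51 m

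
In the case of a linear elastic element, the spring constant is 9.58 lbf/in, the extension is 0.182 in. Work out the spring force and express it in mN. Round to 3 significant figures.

7760 mN

From Hooke's law: F = kx.
k = 9.58 lbf/in = 1678 N/m; x = 0.182 in = 0.004623 m.
F = 7.756 N
7.756 N × (1 mN / 0.001000 N) = 7756 mN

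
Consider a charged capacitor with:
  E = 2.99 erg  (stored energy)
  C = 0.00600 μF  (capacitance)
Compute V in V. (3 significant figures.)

Rearranging E = ½C·V² for V: V = √(2E/C).
E = 2.99 erg = 2.990×10^-7 J; C = 0.00600 μF = 6.000×10^-9 F.
V = 9.983 V

9.98 V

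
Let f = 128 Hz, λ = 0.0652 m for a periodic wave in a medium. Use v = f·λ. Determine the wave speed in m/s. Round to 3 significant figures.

Directly: v = fλ.
f = 128 Hz; λ = 0.0652 m.
v = 8.346 m/s

8.35 m/s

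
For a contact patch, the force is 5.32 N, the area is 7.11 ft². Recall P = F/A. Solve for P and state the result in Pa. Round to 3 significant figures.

8.05 Pa

P is given directly by: P = F/A.
F = 5.32 N; A = 7.11 ft² = 0.6605 m².
P = 8.054 Pa  (the unit combination reduces to kg/(m·s²) = Pa)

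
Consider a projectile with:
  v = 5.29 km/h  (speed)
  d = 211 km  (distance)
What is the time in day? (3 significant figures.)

Rearranging v = d/t for t: t = d/v.
v = 5.29 km/h = 1.469 m/s; d = 211 km = 2.110×10^5 m.
t = 1.436×10^5 s
1.436×10^5 s × (1 day / 86400 s) = 1.662 day

1.66 day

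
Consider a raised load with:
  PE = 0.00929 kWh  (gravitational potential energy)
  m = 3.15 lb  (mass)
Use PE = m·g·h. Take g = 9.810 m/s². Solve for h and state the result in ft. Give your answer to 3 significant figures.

7830 ft

Rearranging PE = m·g·h for h: h = PE/(m·g).
PE = 0.00929 kWh = 33444 J; m = 3.15 lb = 1.429 kg; g = 9.810 m/s².
h = 2386 m
2386 m × (1 ft / 0.3048 m) = 7828 ft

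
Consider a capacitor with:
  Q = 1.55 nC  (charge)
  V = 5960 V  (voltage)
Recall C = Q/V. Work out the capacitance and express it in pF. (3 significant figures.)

0.260 pF

Directly: C = Q/V.
Q = 1.55 nC = 1.550×10^-9 C; V = 5960 V.
C = 2.601×10^-13 F
2.601×10^-13 F × (1 pF / 1.000×10^-12 F) = 0.2601 pF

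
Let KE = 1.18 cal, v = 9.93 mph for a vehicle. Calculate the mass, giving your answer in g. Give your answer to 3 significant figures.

501 g

Rearranging: m = 2·KE/v².
KE = 1.18 cal = 4.937 J; v = 9.93 mph = 4.439 m/s.
m = 0.5011 kg
0.5011 kg × (1 g / 0.001000 kg) = 501.1 g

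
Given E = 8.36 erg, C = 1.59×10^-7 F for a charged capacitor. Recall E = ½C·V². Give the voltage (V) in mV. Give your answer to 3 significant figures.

Rearranging: V = √(2E/C).
E = 8.36 erg = 8.360×10^-7 J; C = 1.59×10^-7 F.
V = 3.243 V  (the unit combination reduces to kg·m²/(A·s³) = V)
3.243 V × (1 mV / 0.001000 V) = 3243 mV

3240 mV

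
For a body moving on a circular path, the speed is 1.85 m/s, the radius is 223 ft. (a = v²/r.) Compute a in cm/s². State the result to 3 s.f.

Directly: a = v²/r.
v = 1.85 m/s; r = 223 ft = 67.97 m.
a = 0.05035 m/s²
0.05035 m/s² × (1 cm/s² / 0.01000 m/s²) = 5.035 cm/s²

5.04 cm/s²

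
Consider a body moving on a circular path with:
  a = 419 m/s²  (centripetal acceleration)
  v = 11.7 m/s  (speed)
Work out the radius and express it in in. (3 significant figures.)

12.9 in

Solving a = v²/r for r: r = v²/a.
a = 419 m/s²; v = 11.7 m/s.
r = 0.3267 m
0.3267 m × (1 in / 0.02540 m) = 12.86 in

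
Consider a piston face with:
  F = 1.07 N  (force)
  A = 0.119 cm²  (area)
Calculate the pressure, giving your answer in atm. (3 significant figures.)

0.887 atm

Directly: P = F/A.
F = 1.07 N; A = 0.119 cm² = 1.190×10^-5 m².
P = 89916 Pa
89916 Pa × (1 atm / 1.013×10^5 Pa) = 0.8874 atm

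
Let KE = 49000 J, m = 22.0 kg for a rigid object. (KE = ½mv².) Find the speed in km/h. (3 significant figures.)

240 km/h

Rearranging KE = ½mv² for v: v = √(2·KE/m).
KE = 49000 J; m = 22.0 kg.
v = 66.74 m/s
66.74 m/s × (1 km/h / 0.2778 m/s) = 240.3 km/h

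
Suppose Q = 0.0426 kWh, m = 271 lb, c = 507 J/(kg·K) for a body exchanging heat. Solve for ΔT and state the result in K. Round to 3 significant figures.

Rearranging: ΔT = Q/(m·c).
Q = 0.0426 kWh = 1.534×10^5 J; m = 271 lb = 122.9 kg; c = 507 J/(kg·K).
ΔT = 2.461 K

2.46 K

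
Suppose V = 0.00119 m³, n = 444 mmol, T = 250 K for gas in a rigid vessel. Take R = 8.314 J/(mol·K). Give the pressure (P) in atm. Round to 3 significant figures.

Directly: P = nRT/V.
V = 0.00119 m³; n = 444 mmol = 0.4440 mol; T = 250 K; R = 8.314 J/(mol·K).
P = 7.755×10^5 Pa  (the unit combination reduces to kg/(m·s²) = Pa)
7.755×10^5 Pa × (1 atm / 1.013×10^5 Pa) = 7.654 atm

7.65 atm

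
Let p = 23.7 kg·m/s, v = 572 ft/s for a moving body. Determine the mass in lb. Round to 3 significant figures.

0.300 lb

Rearranging: m = p/v.
p = 23.7 kg·m/s; v = 572 ft/s = 174.3 m/s.
m = 0.1359 kg
0.1359 kg × (1 lb / 0.4536 kg) = 0.2997 lb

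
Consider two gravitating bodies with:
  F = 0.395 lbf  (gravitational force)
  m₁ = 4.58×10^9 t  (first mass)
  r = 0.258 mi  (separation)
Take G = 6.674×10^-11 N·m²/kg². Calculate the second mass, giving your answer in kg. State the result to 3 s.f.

From Newton's law of gravitation: m₂ = F·r²/(G·m₁).
F = 0.395 lbf = 1.757 N; m₁ = 4.58×10^9 t = 4.580×10^12 kg; r = 0.258 mi = 415.2 m; G = 6.674×10^-11 N·m²/kg².
m₂ = 991.0 kg

991 kg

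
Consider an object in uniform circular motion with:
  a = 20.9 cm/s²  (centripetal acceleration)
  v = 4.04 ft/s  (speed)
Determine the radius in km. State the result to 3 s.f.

Rearranging: r = v²/a.
a = 20.9 cm/s² = 0.2090 m/s²; v = 4.04 ft/s = 1.231 m/s.
r = 7.255 m
7.255 m × (1 km / 1000 m) = 0.007255 km

0.00726 km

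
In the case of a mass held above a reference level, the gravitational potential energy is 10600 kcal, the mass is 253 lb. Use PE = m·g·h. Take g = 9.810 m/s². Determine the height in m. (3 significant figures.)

Rearranging: h = PE/(m·g).
PE = 10600 kcal = 4.435×10^7 J; m = 253 lb = 114.8 kg; g = 9.810 m/s².
h = 39395 m

39400 m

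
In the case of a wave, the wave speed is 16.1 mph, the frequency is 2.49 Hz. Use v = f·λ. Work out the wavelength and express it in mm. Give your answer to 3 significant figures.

2890 mm

Rearranging: λ = v/f.
v = 16.1 mph = 7.197 m/s; f = 2.49 Hz.
λ = 2.890 m
2.890 m × (1 mm / 0.001000 m) = 2890 mm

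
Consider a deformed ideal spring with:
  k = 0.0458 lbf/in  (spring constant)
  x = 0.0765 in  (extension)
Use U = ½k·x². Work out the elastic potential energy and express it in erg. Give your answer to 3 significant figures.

151 erg

U is given directly by: U = ½kx².
k = 0.0458 lbf/in = 8.021 N/m; x = 0.0765 in = 0.001943 m.
U = 1.514×10^-5 J  (the unit combination reduces to kg·m²/s² = J)
1.514×10^-5 J × (1 erg / 1.000×10^-7 J) = 151.4 erg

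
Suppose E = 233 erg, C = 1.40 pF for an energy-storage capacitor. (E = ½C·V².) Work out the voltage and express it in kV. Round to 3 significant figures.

5.77 kV

Rearranging: V = √(2E/C).
E = 233 erg = 2.330×10^-5 J; C = 1.40 pF = 1.400×10^-12 F.
V = 5769 V
5769 V × (1 kV / 1000 V) = 5.769 kV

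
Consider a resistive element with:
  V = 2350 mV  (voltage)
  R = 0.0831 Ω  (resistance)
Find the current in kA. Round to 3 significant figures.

From Ohm's law: I = V/R.
V = 2350 mV = 2.350 V; R = 0.0831 Ω.
I = 28.28 A
28.28 A × (1 kA / 1000 A) = 0.02828 kA

0.0283 kA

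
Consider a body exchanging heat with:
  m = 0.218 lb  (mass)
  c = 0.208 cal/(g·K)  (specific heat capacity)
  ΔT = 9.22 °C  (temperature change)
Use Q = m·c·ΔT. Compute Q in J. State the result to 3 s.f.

793 J

Q is given directly by: Q = mcΔT.
m = 0.218 lb = 0.09888 kg; c = 0.208 cal/(g·K) = 870.3 J/(kg·K); ΔT = 9.22 °C = 9.220 K.
Q = 793.4 J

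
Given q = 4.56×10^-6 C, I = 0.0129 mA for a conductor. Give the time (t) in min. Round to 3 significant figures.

Solving q = I·t for t: t = q/I.
q = 4.56×10^-6 C; I = 0.0129 mA = 1.290×10^-5 A.
t = 0.3535 s
0.3535 s × (1 min / 60.00 s) = 0.005891 min

0.00589 min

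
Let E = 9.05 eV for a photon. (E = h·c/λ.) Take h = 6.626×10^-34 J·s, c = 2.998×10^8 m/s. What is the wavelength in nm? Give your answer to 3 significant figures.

Rearranging: λ = hc/E.
E = 9.05 eV = 1.450×10^-18 J; h = 6.626×10^-34 J·s; c = 2.998×10^8 m/s.
λ = 1.370×10^-7 m
1.370×10^-7 m × (1 nm / 1.000×10^-9 m) = 137.0 nm

137 nm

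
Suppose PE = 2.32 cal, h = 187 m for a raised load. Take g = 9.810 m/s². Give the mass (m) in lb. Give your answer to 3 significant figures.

0.0117 lb

Rearranging: m = PE/(g·h).
PE = 2.32 cal = 9.707 J; h = 187 m; g = 9.810 m/s².
m = 0.005291 kg
0.005291 kg × (1 lb / 0.4536 kg) = 0.01167 lb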